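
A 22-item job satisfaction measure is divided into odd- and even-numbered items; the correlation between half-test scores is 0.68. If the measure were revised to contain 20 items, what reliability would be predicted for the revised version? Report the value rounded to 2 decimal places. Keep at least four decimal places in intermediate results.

0.79

Full-test reliability from the split-half r: r_full = 2(0.68)/(1 + 0.68) = 0.8095
Length factor from 22 to 20 items: n = 20/22 = 0.9091
r_new = n·r_full / (1 + (n − 1)·r_full) = 0.7359 / 0.9264 ≈ 0.7944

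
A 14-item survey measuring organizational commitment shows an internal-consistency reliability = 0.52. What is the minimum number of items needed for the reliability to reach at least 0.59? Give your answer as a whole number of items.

n = [0.59 × 0.48] / [0.52 × 0.41]
n = 0.2832 / 0.2132 ≈ 1.3283
Items needed = n × 14 = 1.3283 × 14 ≈ 18.60 → round up to 19

19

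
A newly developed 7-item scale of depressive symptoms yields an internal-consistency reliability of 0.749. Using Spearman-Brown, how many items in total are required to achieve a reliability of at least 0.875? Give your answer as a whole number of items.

Spearman-Brown solved for the length factor n:
n = r_target (1 − r_old) / [ r_old (1 − r_target) ]
n = [0.875 × 0.251] / [0.749 × 0.125]
n = 0.219625 / 0.093625 ≈ 2.3458
So the test needs 2.3458 × 7 ≈ 16.42 items; rounding up, 17.

17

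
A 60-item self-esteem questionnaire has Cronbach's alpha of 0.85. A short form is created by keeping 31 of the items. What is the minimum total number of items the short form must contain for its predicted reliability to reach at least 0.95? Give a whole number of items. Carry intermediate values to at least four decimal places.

Short-form reliability: n = 31/60 = 0.5167; r_31 = n·r/(1+(n−1)r) ≈ 0.7454
Length factor from the short form to reach 0.95: n' = 0.95(1 − 0.7454) / [0.7454(1 − 0.95)] ≈ 6.4897
Total items = 6.4897 × 31 = 201.18, rounded up to 202.

202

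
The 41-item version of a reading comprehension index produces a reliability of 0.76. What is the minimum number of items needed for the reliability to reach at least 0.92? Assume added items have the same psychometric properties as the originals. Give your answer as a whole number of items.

149

n = 0.92 × (1 − 0.76) / [ 0.76 × (1 − 0.92) ]
n = 0.2208 / 0.0608 ≈ 3.6316
So the test needs 3.6316 × 41 ≈ 148.90 items; rounding up, 149.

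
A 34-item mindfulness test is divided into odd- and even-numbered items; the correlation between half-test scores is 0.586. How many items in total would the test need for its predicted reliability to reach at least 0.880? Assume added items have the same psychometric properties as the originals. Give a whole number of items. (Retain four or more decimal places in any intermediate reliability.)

r_full = 2(0.586)/(1 + 0.586) = 0.7390
n = r_tgt(1 − r_full) / [r_full(1 − r_tgt)] = 0.880 × 0.2610 / (0.7390 × 0.120) ≈ 2.5900
Required items = 2.5900 × 34 = 88.06, so 89 items.

89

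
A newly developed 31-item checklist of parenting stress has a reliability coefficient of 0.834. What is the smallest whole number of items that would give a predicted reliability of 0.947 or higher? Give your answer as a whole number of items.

Invert Spearman-Brown to solve for n:
n = r*(1 − r) / [ r (1 − r*) ]
n = 0.947 × (1 − 0.834) / [ 0.834 × (1 − 0.947) ]
  = 0.157202 / 0.044202 = 3.5564
Items needed = n × 31 = 3.5564 × 31 ≈ 110.25 → round up to 111

111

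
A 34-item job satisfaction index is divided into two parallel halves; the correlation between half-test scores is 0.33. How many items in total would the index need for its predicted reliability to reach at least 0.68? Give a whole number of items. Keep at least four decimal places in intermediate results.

74

Corrected full-test reliability: r_full = 2 × 0.33 / (1 + 0.33) ≈ 0.4962
n = r_tgt(1 − r_full) / [r_full(1 − r_tgt)] = 0.68 × 0.5038 / (0.4962 × 0.32) ≈ 2.1575
Required items = 2.1575 × 34 = 73.36, so 74 items.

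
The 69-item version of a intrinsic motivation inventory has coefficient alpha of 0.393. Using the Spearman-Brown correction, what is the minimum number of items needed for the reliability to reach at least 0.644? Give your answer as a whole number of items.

193

Rearranging the Spearman-Brown formula for n,
n = r*(1 − r) / [ r (1 − r*) ]
n = 0.644(1 − 0.393) / [0.393(1 − 0.644)]
  = 0.390908 / 0.139908 = 2.7940
Items needed = n × 69 = 2.7940 × 69 ≈ 192.79 → round up to 193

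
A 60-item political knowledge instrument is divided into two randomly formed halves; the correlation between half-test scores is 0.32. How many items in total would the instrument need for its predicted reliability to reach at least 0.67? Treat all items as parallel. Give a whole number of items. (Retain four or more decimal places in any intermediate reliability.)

130

r_full = 2(0.32)/(1 + 0.32) = 0.4848
Solve Spearman-Brown for n: n = 0.67(1 − 0.4848) / [0.4848(1 − 0.67)] = 2.1576
Items = 2.1576 × 60 ≈ 129.46 → 130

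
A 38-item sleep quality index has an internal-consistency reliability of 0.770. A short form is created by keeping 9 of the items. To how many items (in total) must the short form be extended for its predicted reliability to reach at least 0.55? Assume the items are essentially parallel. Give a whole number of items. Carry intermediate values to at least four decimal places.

First, r for the 9-item form: n = 9/38 = 0.2368, so r_9 = 0.2368·0.770/(1 + (0.2368 − 1)·0.770) = 0.4422
Length factor from the short form to reach 0.55: n' = 0.55(1 − 0.4422) / [0.4422(1 − 0.55)] ≈ 1.5417
Total items = 1.5417 × 9 = 13.88, rounded up to 14.

14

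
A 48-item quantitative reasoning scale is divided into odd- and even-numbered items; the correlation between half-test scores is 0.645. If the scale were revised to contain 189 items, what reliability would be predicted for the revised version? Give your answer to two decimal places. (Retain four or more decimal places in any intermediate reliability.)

0.93

Spearman-Brown correction (n = 2): r_full = 2·0.645/(1 + 0.645) = 0.7842
Then adjust to 189 items: n = 189/48 = 3.9375
r_new = n·r_full / (1 + (n − 1)·r_full) = 3.0878 / 3.3036 ≈ 0.9347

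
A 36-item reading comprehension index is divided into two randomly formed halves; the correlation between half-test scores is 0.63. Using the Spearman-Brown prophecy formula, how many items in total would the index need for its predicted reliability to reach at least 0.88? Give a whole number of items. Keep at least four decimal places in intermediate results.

78

Corrected full-test reliability: r_full = 2 × 0.63 / (1 + 0.63) ≈ 0.7730
Solve Spearman-Brown for n: n = 0.88(1 − 0.7730) / [0.7730(1 − 0.88)] = 2.1535
Items = 2.1535 × 36 ≈ 77.53 → 78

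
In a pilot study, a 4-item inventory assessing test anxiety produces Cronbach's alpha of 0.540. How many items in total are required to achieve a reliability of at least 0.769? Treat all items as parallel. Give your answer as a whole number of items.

12

Invert Spearman-Brown to solve for n:
n = r_target (1 − r_old) / [ r_old (1 − r_target) ]
n = 0.769(1 − 0.540) / [0.540(1 − 0.769)]
  = 0.353740 / 0.124740 = 2.8358
2.8358 × 4 = 11.34 → 12 items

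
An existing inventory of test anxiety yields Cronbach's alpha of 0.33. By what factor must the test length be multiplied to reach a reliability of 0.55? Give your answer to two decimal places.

2.48

Rearranging the Spearman-Brown formula for n,
n = r_target (1 − r_old) / [ r_old (1 − r_target) ]
n = 0.55(1 − 0.33) / [0.33(1 − 0.55)]
  = 0.3685 / 0.1485 = 2.4815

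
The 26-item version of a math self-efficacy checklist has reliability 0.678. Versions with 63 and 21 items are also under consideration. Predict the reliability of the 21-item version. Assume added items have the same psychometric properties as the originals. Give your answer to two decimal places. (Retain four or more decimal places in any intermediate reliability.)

0.63

Only the ratio of lengths matters: n = 21/26 = 0.8077
r_{21} = n·r / (1 + (n − 1)·r) = 0.5476 / 0.8696 ≈ 0.6297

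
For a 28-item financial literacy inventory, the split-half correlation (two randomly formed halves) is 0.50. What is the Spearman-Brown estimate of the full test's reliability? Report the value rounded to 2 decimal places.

0.67

Each half is half the length of the full test, so the full test is n = 2 times a half.
r_full = 2(0.50) / (1 + 0.50)
r_full = 1.0000 / 1.5000 ≈ 0.6667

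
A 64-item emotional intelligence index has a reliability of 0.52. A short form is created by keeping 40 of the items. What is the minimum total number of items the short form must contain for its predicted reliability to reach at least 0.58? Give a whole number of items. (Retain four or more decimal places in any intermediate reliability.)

Short-form reliability: n = 40/64 = 0.6250; r_40 = n·r/(1+(n−1)r) ≈ 0.4037
Then solve for n' with r_old = 0.4037, r_target = 0.58: n' = 0.58(1 − 0.4037)/[0.4037(1 − 0.58)] = 2.0398
Items = 2.0398 × 40 ≈ 81.59 → 82

82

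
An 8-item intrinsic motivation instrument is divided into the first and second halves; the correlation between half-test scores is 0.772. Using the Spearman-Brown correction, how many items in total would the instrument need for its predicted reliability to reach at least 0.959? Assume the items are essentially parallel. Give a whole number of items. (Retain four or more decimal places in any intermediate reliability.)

Corrected full-test reliability: r_full = 2 × 0.772 / (1 + 0.772) ≈ 0.8713
n = r_tgt(1 − r_full) / [r_full(1 − r_tgt)] = 0.959 × 0.1287 / (0.8713 × 0.041) ≈ 3.4550
Items = 3.4550 × 8 ≈ 27.64 → 28

28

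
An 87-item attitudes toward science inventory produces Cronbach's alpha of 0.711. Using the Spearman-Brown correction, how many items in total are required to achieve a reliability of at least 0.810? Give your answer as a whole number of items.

151

Invert Spearman-Brown to solve for n:
n = r*(1 − r) / [ r (1 − r*) ]
n = 0.810(1 − 0.711) / [0.711(1 − 0.810)]
  = 0.234090 / 0.135090 = 1.7328
Items needed = n × 87 = 1.7328 × 87 ≈ 150.75 → round up to 151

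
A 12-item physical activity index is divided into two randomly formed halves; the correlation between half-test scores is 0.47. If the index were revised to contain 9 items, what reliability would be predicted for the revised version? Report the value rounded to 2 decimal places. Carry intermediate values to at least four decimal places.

0.57

Full-test reliability from the split-half r: r_full = 2(0.47)/(1 + 0.47) = 0.6395
Length factor from 12 to 9 items: n = 9/12 = 0.7500
r_new = n·r_full / (1 + (n − 1)·r_full) = 0.4796 / 0.8401 ≈ 0.5709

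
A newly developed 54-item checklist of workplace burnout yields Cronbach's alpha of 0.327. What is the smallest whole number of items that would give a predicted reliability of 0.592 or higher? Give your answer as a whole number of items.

n = 0.592(1 − 0.327) / [0.327(1 − 0.592)]
n = 0.398416 / 0.133416 ≈ 2.9863
Items needed = n × 54 = 2.9863 × 54 ≈ 161.26 → round up to 162

162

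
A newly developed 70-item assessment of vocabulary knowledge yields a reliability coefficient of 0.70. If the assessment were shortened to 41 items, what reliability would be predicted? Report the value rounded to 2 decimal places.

0.58

The new length is 41/70 = 0.5857 times the old.
Apply the Spearman-Brown prophecy formula, r' = nr / [1 + (n − 1)r]:
r_new = (0.5857 × 0.70) / (1 + (0.5857 − 1) × 0.70)
r_new = 0.4100 / 0.7100 ≈ 0.5775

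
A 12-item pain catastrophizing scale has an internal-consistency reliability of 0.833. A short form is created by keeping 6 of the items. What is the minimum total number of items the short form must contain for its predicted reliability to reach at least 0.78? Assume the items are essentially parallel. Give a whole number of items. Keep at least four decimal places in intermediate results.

Short-form reliability: n = 6/12 = 0.5000; r_6 = n·r/(1+(n−1)r) ≈ 0.7138
Then solve for n' with r_old = 0.7138, r_target = 0.78: n' = 0.78(1 − 0.7138)/[0.7138(1 − 0.78)] = 1.4216
Items = 1.4216 × 6 ≈ 8.53 → 9

9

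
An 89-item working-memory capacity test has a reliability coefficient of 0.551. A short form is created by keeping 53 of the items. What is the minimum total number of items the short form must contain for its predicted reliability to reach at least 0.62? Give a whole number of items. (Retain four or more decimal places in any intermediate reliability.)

119

Short-form reliability: n = 53/89 = 0.5955; r_53 = n·r/(1+(n−1)r) ≈ 0.4222
Then solve for n' with r_old = 0.4222, r_target = 0.62: n' = 0.62(1 − 0.4222)/[0.4222(1 − 0.62)] = 2.2329
Total items = 2.2329 × 53 = 118.34, rounded up to 119.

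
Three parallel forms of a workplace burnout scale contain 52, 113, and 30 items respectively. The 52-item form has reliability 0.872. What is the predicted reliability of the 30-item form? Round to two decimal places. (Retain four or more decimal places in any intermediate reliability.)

0.80

The 113-item form is not needed; work directly from the 52-item form with n = 30/52 = 0.5769.
r_{30} = n·r / (1 + (n − 1)·r) = 0.5031 / 0.6311 ≈ 0.7972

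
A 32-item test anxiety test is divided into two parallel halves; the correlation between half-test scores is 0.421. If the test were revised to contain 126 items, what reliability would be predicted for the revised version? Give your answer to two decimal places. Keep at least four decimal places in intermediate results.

First correct the split-half correlation to full-test reliability: r_full = 2 × 0.421 / (1 + 0.421) ≈ 0.5925
Length factor from 32 to 126 items: n = 126/32 = 3.9375
r_new = n·r_full / (1 + (n − 1)·r_full) = 2.3330 / 2.7405 ≈ 0.8513

0.85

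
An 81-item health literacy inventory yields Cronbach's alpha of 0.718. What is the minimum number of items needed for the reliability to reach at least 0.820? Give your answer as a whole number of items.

145

Spearman-Brown solved for the length factor n:
n = r_target (1 − r_old) / [ r_old (1 − r_target) ]
n = 0.820(1 − 0.718) / [0.718(1 − 0.820)]
n = 0.231240 / 0.129240 ≈ 1.7892
1.7892 × 81 = 144.93 → 145 items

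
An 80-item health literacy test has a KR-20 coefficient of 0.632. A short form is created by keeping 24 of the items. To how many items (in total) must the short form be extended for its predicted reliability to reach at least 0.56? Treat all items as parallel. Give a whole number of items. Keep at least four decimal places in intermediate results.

60

First, r for the 24-item form: n = 24/80 = 0.3000, so r_24 = 0.3000·0.632/(1 + (0.3000 − 1)·0.632) = 0.3400
Then solve for n' with r_old = 0.3400, r_target = 0.56: n' = 0.56(1 − 0.3400)/[0.3400(1 − 0.56)] = 2.4706
Items = 2.4706 × 24 ≈ 59.29 → 60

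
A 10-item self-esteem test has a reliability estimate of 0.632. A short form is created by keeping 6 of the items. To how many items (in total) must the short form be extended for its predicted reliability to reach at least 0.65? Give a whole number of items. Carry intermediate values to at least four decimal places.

Short-form reliability: n = 6/10 = 0.6000; r_6 = n·r/(1+(n−1)r) ≈ 0.5075
Length factor from the short form to reach 0.65: n' = 0.65(1 − 0.5075) / [0.5075(1 − 0.65)] ≈ 1.8023
Items = 1.8023 × 6 ≈ 10.81 → 11

11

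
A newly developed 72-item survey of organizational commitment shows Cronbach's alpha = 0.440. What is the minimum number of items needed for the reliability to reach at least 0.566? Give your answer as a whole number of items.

Invert Spearman-Brown to solve for n:
n = r*(1 − r) / [ r (1 − r*) ]
n = 0.566 × (1 − 0.440) / [ 0.440 × (1 − 0.566) ]
n = 0.316960 / 0.190960 ≈ 1.6598
So the test needs 1.6598 × 72 ≈ 119.51 items; rounding up, 120.

120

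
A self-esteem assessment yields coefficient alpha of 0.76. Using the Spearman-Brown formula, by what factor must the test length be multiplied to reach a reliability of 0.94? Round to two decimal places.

4.95

Spearman-Brown solved for the length factor n:
n = r*(1 − r) / [ r (1 − r*) ]
n = 0.94 × (1 − 0.76) / [ 0.76 × (1 − 0.94) ]
n = 0.2256 / 0.0456 ≈ 4.9474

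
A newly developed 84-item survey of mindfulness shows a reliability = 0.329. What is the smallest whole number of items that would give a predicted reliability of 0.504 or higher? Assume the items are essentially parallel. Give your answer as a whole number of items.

Spearman-Brown solved for the length factor n:
n = r_target (1 − r_old) / [ r_old (1 − r_target) ]
n = 0.504(1 − 0.329) / [0.329(1 − 0.504)]
n = 0.338184 / 0.163184 ≈ 2.0724
Items needed = n × 84 = 2.0724 × 84 ≈ 174.08 → round up to 175

175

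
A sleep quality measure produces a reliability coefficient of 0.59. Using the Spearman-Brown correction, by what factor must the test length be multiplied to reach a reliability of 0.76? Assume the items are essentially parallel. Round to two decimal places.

2.20

n = [0.76 × 0.41] / [0.59 × 0.24]
  = 0.3116 / 0.1416 = 2.2006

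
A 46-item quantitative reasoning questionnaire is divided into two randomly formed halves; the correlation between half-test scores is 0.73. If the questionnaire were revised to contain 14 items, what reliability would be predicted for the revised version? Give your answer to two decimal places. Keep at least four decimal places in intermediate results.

First correct the split-half correlation to full-test reliability: r_full = 2 × 0.73 / (1 + 0.73) ≈ 0.8439
Length factor from 46 to 14 items: n = 14/46 = 0.3043
r_new = n·r_full / (1 + (n − 1)·r_full) = 0.2568 / 0.4129 ≈ 0.6219

0.62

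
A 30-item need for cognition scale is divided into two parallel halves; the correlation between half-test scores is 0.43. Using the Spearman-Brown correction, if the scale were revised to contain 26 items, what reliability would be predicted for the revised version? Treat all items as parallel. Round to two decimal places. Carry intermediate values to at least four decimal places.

0.57

Spearman-Brown correction (n = 2): r_full = 2·0.43/(1 + 0.43) = 0.6014
Then adjust to 26 items: n = 26/30 = 0.8667
r_new = n·r_full / (1 + (n − 1)·r_full) = 0.5212 / 0.9198 ≈ 0.5666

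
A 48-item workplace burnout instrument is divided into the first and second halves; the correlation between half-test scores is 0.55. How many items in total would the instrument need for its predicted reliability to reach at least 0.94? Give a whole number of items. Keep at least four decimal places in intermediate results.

308

r_full = 2(0.55)/(1 + 0.55) = 0.7097
Solve Spearman-Brown for n: n = 0.94(1 − 0.7097) / [0.7097(1 − 0.94)] = 6.4084
Required items = 6.4084 × 48 = 307.60, so 308 items.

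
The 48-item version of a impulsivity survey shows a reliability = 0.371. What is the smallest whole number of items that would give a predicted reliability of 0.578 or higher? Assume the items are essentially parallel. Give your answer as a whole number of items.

112

n = 0.578 × (1 − 0.371) / [ 0.371 × (1 − 0.578) ]
n = 0.363562 / 0.156562 ≈ 2.3222
Items needed = n × 48 = 2.3222 × 48 ≈ 111.47 → round up to 112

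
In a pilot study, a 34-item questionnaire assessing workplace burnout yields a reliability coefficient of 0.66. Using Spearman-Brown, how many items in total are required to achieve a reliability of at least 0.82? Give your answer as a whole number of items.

Spearman-Brown solved for the length factor n:
n = r_target (1 − r_old) / [ r_old (1 − r_target) ]
n = 0.82(1 − 0.66) / [0.66(1 − 0.82)]
n = 0.2788 / 0.1188 ≈ 2.3468
2.3468 × 34 = 79.79 → 80 items

80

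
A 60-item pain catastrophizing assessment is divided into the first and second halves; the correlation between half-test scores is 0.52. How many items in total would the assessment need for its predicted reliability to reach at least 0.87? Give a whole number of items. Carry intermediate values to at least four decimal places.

Corrected full-test reliability: r_full = 2 × 0.52 / (1 + 0.52) ≈ 0.6842
n = r_tgt(1 − r_full) / [r_full(1 − r_tgt)] = 0.87 × 0.3158 / (0.6842 × 0.13) ≈ 3.0889
Items = 3.0889 × 60 ≈ 185.33 → 186

186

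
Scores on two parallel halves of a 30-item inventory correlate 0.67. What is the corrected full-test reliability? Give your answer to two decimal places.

The full test is twice the length of either half (n = 2).
r_full = 2(0.67) / (1 + 0.67)
r_full = 1.3400 / 1.6700 ≈ 0.8024

0.80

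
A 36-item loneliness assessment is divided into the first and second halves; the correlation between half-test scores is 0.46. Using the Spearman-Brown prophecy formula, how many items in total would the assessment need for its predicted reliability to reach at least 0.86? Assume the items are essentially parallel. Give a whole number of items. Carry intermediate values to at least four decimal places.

Corrected full-test reliability: r_full = 2 × 0.46 / (1 + 0.46) ≈ 0.6301
n = r_tgt(1 − r_full) / [r_full(1 − r_tgt)] = 0.86 × 0.3699 / (0.6301 × 0.14) ≈ 3.6062
Items = 3.6062 × 36 ≈ 129.82 → 130

130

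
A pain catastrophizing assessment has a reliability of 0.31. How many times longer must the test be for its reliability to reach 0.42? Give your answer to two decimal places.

1.61

Rearranging the Spearman-Brown formula for n,
n = r_target (1 − r_old) / [ r_old (1 − r_target) ]
n = [0.42 × 0.69] / [0.31 × 0.58]
n = 0.2898 / 0.1798 ≈ 1.6118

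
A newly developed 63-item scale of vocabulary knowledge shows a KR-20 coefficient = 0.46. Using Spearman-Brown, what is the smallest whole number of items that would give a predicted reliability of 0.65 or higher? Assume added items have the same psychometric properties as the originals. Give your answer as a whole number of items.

n = 0.65(1 − 0.46) / [0.46(1 − 0.65)]
n = 0.3510 / 0.1610 ≈ 2.1801
2.1801 × 63 = 137.35 → 138 items

138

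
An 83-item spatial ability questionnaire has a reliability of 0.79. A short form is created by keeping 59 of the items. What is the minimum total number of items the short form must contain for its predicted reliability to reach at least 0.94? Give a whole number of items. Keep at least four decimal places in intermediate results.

346

Short-form reliability: n = 59/83 = 0.7108; r_59 = n·r/(1+(n−1)r) ≈ 0.7278
Then solve for n' with r_old = 0.7278, r_target = 0.94: n' = 0.94(1 − 0.7278)/[0.7278(1 − 0.94)] = 5.8594
Total items = 5.8594 × 59 = 345.70, rounded up to 346.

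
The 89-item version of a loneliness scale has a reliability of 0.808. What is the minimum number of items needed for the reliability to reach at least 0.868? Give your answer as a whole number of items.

140

Rearranging the Spearman-Brown formula for n,
n = r*(1 − r) / [ r (1 − r*) ]
n = 0.868 × (1 − 0.808) / [ 0.808 × (1 − 0.868) ]
  = 0.166656 / 0.106656 = 1.5626
1.5626 × 89 = 139.07 → 140 items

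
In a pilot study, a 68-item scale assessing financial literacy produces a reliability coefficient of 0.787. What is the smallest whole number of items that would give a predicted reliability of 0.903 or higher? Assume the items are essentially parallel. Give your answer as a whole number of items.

172

Spearman-Brown solved for the length factor n:
n = r_target (1 − r_old) / [ r_old (1 − r_target) ]
n = 0.903(1 − 0.787) / [0.787(1 − 0.903)]
n = 0.192339 / 0.076339 ≈ 2.5195
2.5195 × 68 = 171.33 → 172 items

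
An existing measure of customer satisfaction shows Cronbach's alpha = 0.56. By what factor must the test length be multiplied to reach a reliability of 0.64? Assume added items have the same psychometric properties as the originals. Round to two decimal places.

Spearman-Brown solved for the length factor n:
n = r_target (1 − r_old) / [ r_old (1 − r_target) ]
n = 0.64 × (1 − 0.56) / [ 0.56 × (1 − 0.64) ]
n = 0.2816 / 0.2016 ≈ 1.3968

1.40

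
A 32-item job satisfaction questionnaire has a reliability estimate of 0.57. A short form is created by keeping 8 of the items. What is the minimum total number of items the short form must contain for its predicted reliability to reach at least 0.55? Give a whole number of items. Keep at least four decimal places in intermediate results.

Short-form reliability: n = 8/32 = 0.2500; r_8 = n·r/(1+(n−1)r) ≈ 0.2489
Length factor from the short form to reach 0.55: n' = 0.55(1 − 0.2489) / [0.2489(1 − 0.55)] ≈ 3.6883
Items = 3.6883 × 8 ≈ 29.51 → 30

30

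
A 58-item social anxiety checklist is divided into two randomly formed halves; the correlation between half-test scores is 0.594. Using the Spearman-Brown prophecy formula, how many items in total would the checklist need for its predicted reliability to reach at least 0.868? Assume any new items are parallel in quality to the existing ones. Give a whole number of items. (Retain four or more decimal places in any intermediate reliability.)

Corrected full-test reliability: r_full = 2 × 0.594 / (1 + 0.594) ≈ 0.7453
Solve Spearman-Brown for n: n = 0.868(1 − 0.7453) / [0.7453(1 − 0.868)] = 2.2472
Items = 2.2472 × 58 ≈ 130.34 → 131

131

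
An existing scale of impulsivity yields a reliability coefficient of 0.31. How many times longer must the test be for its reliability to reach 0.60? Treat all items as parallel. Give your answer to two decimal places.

3.34

n = [0.60 × 0.69] / [0.31 × 0.40]
  = 0.4140 / 0.1240 = 3.3387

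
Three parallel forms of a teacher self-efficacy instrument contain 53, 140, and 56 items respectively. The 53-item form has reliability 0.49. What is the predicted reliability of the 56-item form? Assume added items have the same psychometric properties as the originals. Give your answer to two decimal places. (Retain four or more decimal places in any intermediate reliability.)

0.50

Only the ratio of lengths matters: n = 56/53 = 1.0566
r_{56} = n·r / (1 + (n − 1)·r) = 0.5177 / 1.0277 ≈ 0.5037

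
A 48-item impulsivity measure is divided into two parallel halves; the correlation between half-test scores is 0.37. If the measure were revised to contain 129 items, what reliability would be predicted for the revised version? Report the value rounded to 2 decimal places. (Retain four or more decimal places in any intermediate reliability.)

0.76

Spearman-Brown correction (n = 2): r_full = 2·0.37/(1 + 0.37) = 0.5401
Length factor from 48 to 129 items: n = 129/48 = 2.6875
r_new = n·r_full / (1 + (n − 1)·r_full) = 1.4515 / 1.9114 ≈ 0.7594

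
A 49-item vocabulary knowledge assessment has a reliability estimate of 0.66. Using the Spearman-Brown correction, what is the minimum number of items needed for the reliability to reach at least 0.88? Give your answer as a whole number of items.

Spearman-Brown solved for the length factor n:
n = r_target (1 − r_old) / [ r_old (1 − r_target) ]
n = 0.88 × (1 − 0.66) / [ 0.66 × (1 − 0.88) ]
n = 0.2992 / 0.0792 ≈ 3.7778
So the test needs 3.7778 × 49 ≈ 185.11 items; rounding up, 186.

186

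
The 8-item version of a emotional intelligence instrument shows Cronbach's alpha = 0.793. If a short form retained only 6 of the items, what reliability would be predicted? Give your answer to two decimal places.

0.74

Length ratio n = 6/8 = 0.75
r_new = (0.75 × 0.793) / (1 + (0.75 − 1) × 0.793)
r_new = 0.5948 / 0.8017 ≈ 0.7419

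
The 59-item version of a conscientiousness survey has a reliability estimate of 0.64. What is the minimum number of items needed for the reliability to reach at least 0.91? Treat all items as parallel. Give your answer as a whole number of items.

336

Invert Spearman-Brown to solve for n:
n = r*(1 − r) / [ r (1 − r*) ]
n = 0.91(1 − 0.64) / [0.64(1 − 0.91)]
n = 0.3276 / 0.0576 ≈ 5.6875
So the test needs 5.6875 × 59 ≈ 335.56 items; rounding up, 336.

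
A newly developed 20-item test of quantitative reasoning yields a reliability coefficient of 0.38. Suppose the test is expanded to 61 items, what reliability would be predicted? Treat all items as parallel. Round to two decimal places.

0.65

The new length is 61/20 = 3.05 times the old.
r_new = (3.05 × 0.38) / (1 + (3.05 − 1) × 0.38)
r_new = 1.1590 / 1.7790 ≈ 0.6515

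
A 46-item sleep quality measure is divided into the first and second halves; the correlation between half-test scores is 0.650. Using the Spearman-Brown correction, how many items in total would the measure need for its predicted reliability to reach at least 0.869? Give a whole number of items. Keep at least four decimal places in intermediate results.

Corrected full-test reliability: r_full = 2 × 0.650 / (1 + 0.650) ≈ 0.7879
n = r_tgt(1 − r_full) / [r_full(1 − r_tgt)] = 0.869 × 0.2121 / (0.7879 × 0.131) ≈ 1.7857
Required items = 1.7857 × 46 = 82.14, so 83 items.

83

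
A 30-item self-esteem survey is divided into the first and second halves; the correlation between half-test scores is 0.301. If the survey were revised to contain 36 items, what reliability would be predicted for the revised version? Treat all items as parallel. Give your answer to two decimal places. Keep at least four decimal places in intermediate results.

Spearman-Brown correction (n = 2): r_full = 2·0.301/(1 + 0.301) = 0.4627
Length factor from 30 to 36 items: n = 36/30 = 1.2000
r_new = n·r_full / (1 + (n − 1)·r_full) = 0.5552 / 1.0925 ≈ 0.5082

0.51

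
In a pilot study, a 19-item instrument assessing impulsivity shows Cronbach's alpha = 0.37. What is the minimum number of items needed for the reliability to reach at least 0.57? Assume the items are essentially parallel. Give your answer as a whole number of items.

43

n = [0.57 × 0.63] / [0.37 × 0.43]
  = 0.3591 / 0.1591 = 2.2571
Items needed = n × 19 = 2.2571 × 19 ≈ 42.88 → round up to 43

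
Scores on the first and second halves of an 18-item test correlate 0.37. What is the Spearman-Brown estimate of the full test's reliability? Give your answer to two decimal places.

0.54

Apply the Spearman-Brown correction with n = 2:
r_full = 2(0.37) / (1 + 0.37)
r_full = 0.7400 / 1.3700 ≈ 0.5401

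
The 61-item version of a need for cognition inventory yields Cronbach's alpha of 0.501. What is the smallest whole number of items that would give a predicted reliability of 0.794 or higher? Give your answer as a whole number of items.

n = 0.794(1 − 0.501) / [0.501(1 − 0.794)]
  = 0.396206 / 0.103206 = 3.8390
Items needed = n × 61 = 3.8390 × 61 ≈ 234.18 → round up to 235

235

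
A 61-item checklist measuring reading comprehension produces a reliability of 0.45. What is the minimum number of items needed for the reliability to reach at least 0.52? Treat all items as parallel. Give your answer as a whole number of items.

81

n = 0.52 × (1 − 0.45) / [ 0.45 × (1 − 0.52) ]
n = 0.2860 / 0.2160 ≈ 1.3241
So the test needs 1.3241 × 61 ≈ 80.77 items; rounding up, 81.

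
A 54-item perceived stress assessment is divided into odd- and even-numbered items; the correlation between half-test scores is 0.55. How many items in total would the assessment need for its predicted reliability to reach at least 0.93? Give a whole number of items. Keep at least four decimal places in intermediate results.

Corrected full-test reliability: r_full = 2 × 0.55 / (1 + 0.55) ≈ 0.7097
n = r_tgt(1 − r_full) / [r_full(1 − r_tgt)] = 0.93 × 0.2903 / (0.7097 × 0.07) ≈ 5.4345
Required items = 5.4345 × 54 = 293.46, so 294 items.

294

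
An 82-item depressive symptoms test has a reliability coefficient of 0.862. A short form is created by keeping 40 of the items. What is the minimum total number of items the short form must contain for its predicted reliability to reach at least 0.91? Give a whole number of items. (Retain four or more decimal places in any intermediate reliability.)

Short-form reliability: n = 40/82 = 0.4878; r_40 = n·r/(1+(n−1)r) ≈ 0.7529
Length factor from the short form to reach 0.91: n' = 0.91(1 − 0.7529) / [0.7529(1 − 0.91)] ≈ 3.3184
Items = 3.3184 × 40 ≈ 132.74 → 133

133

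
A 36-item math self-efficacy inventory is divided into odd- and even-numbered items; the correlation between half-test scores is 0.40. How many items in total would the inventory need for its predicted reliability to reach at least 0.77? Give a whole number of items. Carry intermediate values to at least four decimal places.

Corrected full-test reliability: r_full = 2 × 0.40 / (1 + 0.40) ≈ 0.5714
n = r_tgt(1 − r_full) / [r_full(1 − r_tgt)] = 0.77 × 0.4286 / (0.5714 × 0.23) ≈ 2.5112
Required items = 2.5112 × 36 = 90.40, so 91 items.

91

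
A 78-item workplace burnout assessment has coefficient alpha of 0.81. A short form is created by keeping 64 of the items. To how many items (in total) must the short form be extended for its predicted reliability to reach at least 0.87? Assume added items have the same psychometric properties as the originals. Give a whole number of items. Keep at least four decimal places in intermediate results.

123

First, r for the 64-item form: n = 64/78 = 0.8205, so r_64 = 0.8205·0.81/(1 + (0.8205 − 1)·0.81) = 0.7777
Then solve for n' with r_old = 0.7777, r_target = 0.87: n' = 0.87(1 − 0.7777)/[0.7777(1 − 0.87)] = 1.9129
Total items = 1.9129 × 64 = 122.43, rounded up to 123.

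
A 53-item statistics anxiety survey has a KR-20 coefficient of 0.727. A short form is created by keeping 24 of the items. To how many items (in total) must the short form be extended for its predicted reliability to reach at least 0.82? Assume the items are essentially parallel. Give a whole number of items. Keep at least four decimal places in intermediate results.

91

Short-form reliability: n = 24/53 = 0.4528; r_24 = n·r/(1+(n−1)r) ≈ 0.5467
Then solve for n' with r_old = 0.5467, r_target = 0.82: n' = 0.82(1 − 0.5467)/[0.5467(1 − 0.82)] = 3.7773
Total items = 3.7773 × 24 = 90.66, rounded up to 91.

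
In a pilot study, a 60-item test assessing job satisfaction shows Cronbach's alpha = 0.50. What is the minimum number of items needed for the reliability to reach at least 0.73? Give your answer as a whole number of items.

n = 0.73(1 − 0.50) / [0.50(1 − 0.73)]
  = 0.3650 / 0.1350 = 2.7037
2.7037 × 60 = 162.22 → 163 items

163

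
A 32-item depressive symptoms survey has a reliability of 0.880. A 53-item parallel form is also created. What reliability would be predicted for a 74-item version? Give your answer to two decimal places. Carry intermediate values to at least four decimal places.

0.94

The 53-item form is not needed; work directly from the 32-item form with n = 74/32 = 2.3125.
r_{74} = n·r / (1 + (n − 1)·r) = 2.0350 / 2.1550 ≈ 0.9443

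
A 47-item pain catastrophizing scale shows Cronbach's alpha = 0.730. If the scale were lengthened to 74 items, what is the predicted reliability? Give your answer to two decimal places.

0.81

n = 74/47 = 1.5745
By Spearman-Brown, r_new = n r / (1 + (n − 1) r).
r_new = (1.5745 × 0.730) / (1 + (1.5745 − 1) × 0.730)
r_new = 1.1494 / 1.4194 ≈ 0.8098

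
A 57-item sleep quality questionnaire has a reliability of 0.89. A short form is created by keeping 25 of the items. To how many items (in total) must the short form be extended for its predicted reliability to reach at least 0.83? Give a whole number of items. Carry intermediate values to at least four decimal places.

35

Short-form reliability: n = 25/57 = 0.4386; r_25 = n·r/(1+(n−1)r) ≈ 0.7802
Then solve for n' with r_old = 0.7802, r_target = 0.83: n' = 0.83(1 − 0.7802)/[0.7802(1 − 0.83)] = 1.3755
Items = 1.3755 × 25 ≈ 34.39 → 35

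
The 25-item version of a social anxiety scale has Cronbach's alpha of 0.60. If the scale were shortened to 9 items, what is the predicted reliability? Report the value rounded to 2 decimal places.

The new length is 9/25 = 0.36 times the old.
r_new = 0.36·0.60 / [1 + (0.36 − 1)·0.60]
r_new = 0.2160 / 0.6160 ≈ 0.3506

0.35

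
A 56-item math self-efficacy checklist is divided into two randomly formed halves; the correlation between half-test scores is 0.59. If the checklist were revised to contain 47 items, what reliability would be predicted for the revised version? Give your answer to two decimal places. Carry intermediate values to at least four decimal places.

0.71

Full-test reliability from the split-half r: r_full = 2(0.59)/(1 + 0.59) = 0.7421
Then adjust to 47 items: n = 47/56 = 0.8393
r_new = n·r_full / (1 + (n − 1)·r_full) = 0.6228 / 0.8807 ≈ 0.7072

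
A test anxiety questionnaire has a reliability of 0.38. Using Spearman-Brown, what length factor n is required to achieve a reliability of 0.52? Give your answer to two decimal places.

n = [0.52 × 0.62] / [0.38 × 0.48]
  = 0.3224 / 0.1824 = 1.7675

1.77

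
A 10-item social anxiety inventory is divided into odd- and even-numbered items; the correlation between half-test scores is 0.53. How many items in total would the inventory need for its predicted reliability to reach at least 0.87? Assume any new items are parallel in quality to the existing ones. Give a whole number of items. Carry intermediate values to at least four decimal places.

r_full = 2(0.53)/(1 + 0.53) = 0.6928
n = r_tgt(1 − r_full) / [r_full(1 − r_tgt)] = 0.87 × 0.3072 / (0.6928 × 0.13) ≈ 2.9675
Required items = 2.9675 × 10 = 29.67, so 30 items.

30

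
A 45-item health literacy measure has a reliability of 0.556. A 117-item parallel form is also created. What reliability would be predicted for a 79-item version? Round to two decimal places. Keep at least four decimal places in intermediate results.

0.69

The 117-item form is not needed; work directly from the 45-item form with n = 79/45 = 1.7556.
r_{79} = n·r / (1 + (n − 1)·r) = 0.9761 / 1.4201 ≈ 0.6873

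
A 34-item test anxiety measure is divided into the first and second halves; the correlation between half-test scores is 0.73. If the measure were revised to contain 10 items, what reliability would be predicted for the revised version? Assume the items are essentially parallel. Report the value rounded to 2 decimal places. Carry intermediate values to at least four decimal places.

0.61

Full-test reliability from the split-half r: r_full = 2(0.73)/(1 + 0.73) = 0.8439
Length factor from 34 to 10 items: n = 10/34 = 0.2941
r_new = n·r_full / (1 + (n − 1)·r_full) = 0.2482 / 0.4043 ≈ 0.6139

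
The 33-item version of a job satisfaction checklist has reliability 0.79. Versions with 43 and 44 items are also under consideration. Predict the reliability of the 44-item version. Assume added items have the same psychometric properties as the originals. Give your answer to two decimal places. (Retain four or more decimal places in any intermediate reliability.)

The 43-item form is not needed; work directly from the 33-item form with n = 44/33 = 1.3333.
r_{44} = n·r / (1 + (n − 1)·r) = 1.0533 / 1.2633 ≈ 0.8338

0.83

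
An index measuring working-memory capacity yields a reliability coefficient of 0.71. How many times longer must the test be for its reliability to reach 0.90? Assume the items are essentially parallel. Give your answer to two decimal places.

n = 0.90(1 − 0.71) / [0.71(1 − 0.90)]
n = 0.2610 / 0.0710 ≈ 3.6761

3.68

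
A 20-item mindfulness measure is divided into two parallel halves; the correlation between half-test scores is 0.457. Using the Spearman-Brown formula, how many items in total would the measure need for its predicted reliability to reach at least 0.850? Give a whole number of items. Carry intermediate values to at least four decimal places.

68

r_full = 2(0.457)/(1 + 0.457) = 0.6273
n = r_tgt(1 − r_full) / [r_full(1 − r_tgt)] = 0.850 × 0.3727 / (0.6273 × 0.150) ≈ 3.3668
Required items = 3.3668 × 20 = 67.34, so 68 items.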